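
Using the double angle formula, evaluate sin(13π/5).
sin(13π/5) = 2 sin 13π/10 cos 13π/10 = 0.9511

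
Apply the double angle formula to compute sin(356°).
sin(356°) = 2 sin 178° cos 178° = -0.06976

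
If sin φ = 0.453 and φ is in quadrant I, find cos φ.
cos φ = 0.8915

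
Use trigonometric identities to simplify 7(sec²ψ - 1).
7(sec²ψ - 1) = 7(tan²ψ) (using Pythagorean identity)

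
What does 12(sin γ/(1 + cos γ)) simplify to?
12(sin γ/(1 + cos γ)) = 12(tan(γ/2)) (using Half angle)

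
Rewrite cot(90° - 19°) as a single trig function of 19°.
cot(90° - 19°) = tan(19°)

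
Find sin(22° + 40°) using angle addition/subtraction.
sin(22° + 40°) = sin 22° cos 40° + cos 22° sin 40° = 0.8829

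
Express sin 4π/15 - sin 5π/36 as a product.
sin 4π/15 - sin 5π/36 = 2 cos(73π/360) sin(23π/360)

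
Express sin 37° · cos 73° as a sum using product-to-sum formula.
sin 37° cos 73° = (1/2)[sin(37°+73°) + sin(37°-73°)]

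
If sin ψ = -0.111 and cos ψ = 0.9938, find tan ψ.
tan ψ = sin ψ / cos ψ = -0.1117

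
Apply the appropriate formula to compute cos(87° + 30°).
cos(87° + 30°) = cos 87° cos 30° - sin 87° sin 30° = -0.454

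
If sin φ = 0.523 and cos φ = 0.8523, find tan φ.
tan φ = sin φ / cos φ = 0.6136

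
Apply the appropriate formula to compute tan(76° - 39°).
tan(76° - 39°) = (tan 76° - tan 39°)/(1 + tan 76° tan 39°) = 0.7536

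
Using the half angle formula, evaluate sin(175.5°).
sin(175.5°) = √((1 - cos 351°)/2) = 0.07846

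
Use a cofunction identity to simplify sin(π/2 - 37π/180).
sin(π/2 - 37π/180) = cos(37π/180)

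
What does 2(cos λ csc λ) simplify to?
2(cos λ csc λ) = 2(cot λ) (using Reciprocal + quotient)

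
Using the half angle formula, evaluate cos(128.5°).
cos(128.5°) = -√((1 + cos 257°)/2) = -0.6225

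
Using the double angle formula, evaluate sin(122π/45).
sin(122π/45) = 2 sin 61π/45 cos 61π/45 = 0.788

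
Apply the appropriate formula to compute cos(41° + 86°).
cos(41° + 86°) = cos 41° cos 86° - sin 41° sin 86° = -0.6018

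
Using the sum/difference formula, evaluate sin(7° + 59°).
sin(7° + 59°) = sin 7° cos 59° + cos 7° sin 59° = 0.9135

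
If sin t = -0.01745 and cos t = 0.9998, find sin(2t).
sin(2t) = 2 sin t cos t = -0.03489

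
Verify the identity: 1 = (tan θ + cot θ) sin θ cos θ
RHS = (sin θ/cos θ + cos θ/sin θ) sin θ cos θ = ((sin²θ + cos²θ)/(sin θ cos θ)) · sin θ cos θ = sin²θ + cos²θ = 1 = LHS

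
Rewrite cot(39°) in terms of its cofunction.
cot(39°) = tan(90° - 39°) = tan(51°)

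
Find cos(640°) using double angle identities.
cos(640°) = cos²320° - sin²320° = 0.1736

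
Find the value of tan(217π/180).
tan(217π/180) = 0.7536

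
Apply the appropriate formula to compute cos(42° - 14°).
cos(42° - 14°) = cos 42° cos 14° + sin 42° sin 14° = 0.8829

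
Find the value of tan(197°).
tan(197°) = 0.3057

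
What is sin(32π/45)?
sin(32π/45) = 0.788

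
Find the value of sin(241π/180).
sin(241π/180) = -0.8746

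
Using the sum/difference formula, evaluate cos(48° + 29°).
cos(48° + 29°) = cos 48° cos 29° - sin 48° sin 29° = 0.225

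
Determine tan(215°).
tan(215°) = 0.7002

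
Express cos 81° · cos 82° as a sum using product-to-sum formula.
cos 81° cos 82° = (1/2)[cos(81°-82°) + cos(81°+82°)]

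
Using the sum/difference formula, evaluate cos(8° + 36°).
cos(8° + 36°) = cos 8° cos 36° - sin 8° sin 36° = 0.7193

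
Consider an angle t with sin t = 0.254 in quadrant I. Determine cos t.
cos t = √(1 - sin²t) = 0.9672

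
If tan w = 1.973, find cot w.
cot w = 1/tan w = 0.5068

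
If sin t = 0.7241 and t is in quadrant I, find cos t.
cos t = 0.6897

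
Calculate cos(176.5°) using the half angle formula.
cos(176.5°) = -√((1 + cos 353°)/2) = -0.9981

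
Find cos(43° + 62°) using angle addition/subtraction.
cos(43° + 62°) = cos 43° cos 62° - sin 43° sin 62° = -(√6-√2)/4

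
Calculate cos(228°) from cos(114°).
cos(228°) = 1 - 2sin²114° = -0.6691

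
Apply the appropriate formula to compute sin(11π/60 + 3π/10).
sin(11π/60 + 3π/10) = sin 11π/60 cos 3π/10 + cos 11π/60 sin 3π/10 = 0.9986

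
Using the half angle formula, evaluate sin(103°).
sin(103°) = √((1 - cos 206°)/2) = 0.9744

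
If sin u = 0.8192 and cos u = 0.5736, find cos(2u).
cos(2u) = cos²u - sin²u = -0.3421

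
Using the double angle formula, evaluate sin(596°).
sin(596°) = 2 sin 298° cos 298° = -0.829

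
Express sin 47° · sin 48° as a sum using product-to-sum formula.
sin 47° sin 48° = (1/2)[cos(47°-48°) - cos(47°+48°)]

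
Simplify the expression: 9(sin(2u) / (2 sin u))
9(sin(2u) / (2 sin u)) = 9(cos u) (using Double angle)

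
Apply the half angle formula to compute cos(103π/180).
cos(103π/180) = -√((1 + cos 103π/90)/2) = -0.225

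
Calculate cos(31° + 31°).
cos(31° + 31°) = cos 31° cos 31° - sin 31° sin 31° = 0.4695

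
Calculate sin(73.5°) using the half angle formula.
sin(73.5°) = √((1 - cos 147°)/2) = 0.9588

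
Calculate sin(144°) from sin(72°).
sin(144°) = 2 sin 72° cos 72° = 0.5878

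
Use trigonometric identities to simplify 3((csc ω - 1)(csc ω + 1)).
3((csc ω - 1)(csc ω + 1)) = 3(cot²ω) (using Diff. of squares)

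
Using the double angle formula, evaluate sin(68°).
sin(68°) = 2 sin 34° cos 34° = 0.9272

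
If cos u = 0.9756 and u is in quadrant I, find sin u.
sin u = 0.2196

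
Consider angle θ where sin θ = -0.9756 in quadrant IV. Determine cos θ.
cos θ = √(1 - sin²θ) = 0.2196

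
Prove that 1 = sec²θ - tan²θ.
RHS = 1/cos²θ - sin²θ/cos²θ = (1 - sin²θ)/cos²θ = cos²θ/cos²θ = 1 = LHS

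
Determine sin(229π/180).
sin(229π/180) = -0.7547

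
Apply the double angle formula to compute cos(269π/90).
cos(269π/90) = cos²269π/180 - sin²269π/180 = -0.9994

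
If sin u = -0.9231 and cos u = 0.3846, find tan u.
tan u = sin u / cos u = -2.4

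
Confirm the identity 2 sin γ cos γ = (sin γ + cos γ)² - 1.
RHS = sin²γ + 2 sin γ cos γ + cos²γ - 1 = (sin²γ + cos²γ) + 2 sin γ cos γ - 1 = 1 + 2 sin γ cos γ - 1 = 2 sin γ cos γ = LHS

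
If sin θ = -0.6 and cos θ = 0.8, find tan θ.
tan θ = sin θ / cos θ = -0.75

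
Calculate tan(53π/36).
tan(53π/36) = 11.43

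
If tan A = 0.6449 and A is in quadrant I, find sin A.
sin A = 0.542 (using tan²A + 1 = sec²A)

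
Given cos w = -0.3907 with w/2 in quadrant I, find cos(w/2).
cos(w/2) = ±√((1 + cos w)/2); positive since w/2 ∈ QI, so cos(w/2) = 0.552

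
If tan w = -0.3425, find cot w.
cot w = 1/tan w = -2.92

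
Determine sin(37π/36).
sin(37π/36) = -0.08716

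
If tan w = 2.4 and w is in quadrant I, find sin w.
sin w = 0.9231 (using tan²w + 1 = sec²w)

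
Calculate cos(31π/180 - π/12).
cos(31π/180 - π/12) = cos 31π/180 cos π/12 + sin 31π/180 sin π/12 = 0.9613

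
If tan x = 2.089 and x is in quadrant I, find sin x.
sin x = 0.902 (using tan²x + 1 = sec²x)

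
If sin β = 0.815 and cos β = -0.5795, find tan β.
tan β = sin β / cos β = -1.406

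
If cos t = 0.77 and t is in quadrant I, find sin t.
sin t = 0.638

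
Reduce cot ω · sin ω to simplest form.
cot ω · sin ω = cos ω (using Quotient identity)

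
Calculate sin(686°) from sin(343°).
sin(686°) = 2 sin 343° cos 343° = -0.5592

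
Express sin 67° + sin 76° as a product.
sin 67° + sin 76° = 2 sin(71.5°) cos(-4.5°)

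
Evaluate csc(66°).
csc(66°) = 1.095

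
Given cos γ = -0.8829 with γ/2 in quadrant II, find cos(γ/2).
cos(γ/2) = ±√((1 + cos γ)/2); negative since γ/2 ∈ QII, so cos(γ/2) = -0.242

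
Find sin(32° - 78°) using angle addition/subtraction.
sin(32° - 78°) = sin 32° cos 78° - cos 32° sin 78° = -0.7193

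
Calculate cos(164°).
cos(164°) = -0.9613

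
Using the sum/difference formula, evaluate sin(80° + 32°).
sin(80° + 32°) = sin 80° cos 32° + cos 80° sin 32° = 0.9272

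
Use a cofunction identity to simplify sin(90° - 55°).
sin(90° - 55°) = cos(55°)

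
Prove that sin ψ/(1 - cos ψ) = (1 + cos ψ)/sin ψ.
LHS = sin ψ(1 + cos ψ) / ((1 - cos ψ)(1 + cos ψ)) = sin ψ(1 + cos ψ) / (1 - cos²ψ) = sin ψ(1 + cos ψ) / sin²ψ = (1 + cos ψ)/sin ψ = RHS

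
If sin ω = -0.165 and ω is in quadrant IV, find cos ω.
cos ω = 0.9863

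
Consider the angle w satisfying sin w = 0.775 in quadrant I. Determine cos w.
cos w = √(1 - sin²w) = 0.632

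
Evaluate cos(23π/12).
cos(23π/12) = (√6+√2)/4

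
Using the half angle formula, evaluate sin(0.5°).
sin(0.5°) = √((1 - cos 1°)/2) = 0.008727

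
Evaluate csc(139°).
csc(139°) = 1.524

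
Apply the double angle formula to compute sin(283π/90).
sin(283π/90) = 2 sin 283π/180 cos 283π/180 = -0.4384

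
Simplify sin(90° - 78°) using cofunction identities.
sin(90° - 78°) = cos(78°)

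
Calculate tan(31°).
tan(31°) = 0.6009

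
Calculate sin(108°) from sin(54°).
sin(108°) = 2 sin 54° cos 54° = 0.9511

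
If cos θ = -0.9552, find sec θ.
sec θ = 1/cos θ = -1.047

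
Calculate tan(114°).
tan(114°) = -2.246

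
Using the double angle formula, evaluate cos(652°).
cos(652°) = cos²326° - sin²326° = 0.3746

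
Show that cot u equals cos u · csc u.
RHS = cos u · (1/sin u) = cos u/sin u = cot u = LHS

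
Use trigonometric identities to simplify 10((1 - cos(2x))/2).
10((1 - cos(2x))/2) = 10(sin²x) (using Power reduction)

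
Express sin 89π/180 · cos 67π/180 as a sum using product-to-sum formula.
sin 89π/180 cos 67π/180 = (1/2)[sin(89π/180+67π/180) + sin(89π/180-67π/180)]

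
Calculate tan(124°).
tan(124°) = -1.483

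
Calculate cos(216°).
cos(216°) = -0.809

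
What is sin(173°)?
sin(173°) = 0.1219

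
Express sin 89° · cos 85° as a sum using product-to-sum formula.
sin 89° cos 85° = (1/2)[sin(89°+85°) + sin(89°-85°)]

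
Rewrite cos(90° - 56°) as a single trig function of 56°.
cos(90° - 56°) = sin(56°)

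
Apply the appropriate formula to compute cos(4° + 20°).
cos(4° + 20°) = cos 4° cos 20° - sin 4° sin 20° = 0.9135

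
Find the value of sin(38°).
sin(38°) = 0.6157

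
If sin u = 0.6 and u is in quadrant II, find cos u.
cos u = -0.8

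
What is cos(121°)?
cos(121°) = -0.515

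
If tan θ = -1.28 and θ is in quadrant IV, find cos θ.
cos θ = 0.6156 (using tan²θ + 1 = sec²θ)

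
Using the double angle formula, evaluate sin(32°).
sin(32°) = 2 sin 16° cos 16° = 0.5299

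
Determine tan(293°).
tan(293°) = -2.356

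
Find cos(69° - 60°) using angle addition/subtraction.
cos(69° - 60°) = cos 69° cos 60° + sin 69° sin 60° = 0.9877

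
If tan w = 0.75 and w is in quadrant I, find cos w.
cos w = 0.8 (using tan²w + 1 = sec²w)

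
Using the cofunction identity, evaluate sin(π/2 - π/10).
sin(π/2 - π/10) = cos(π/10) = 0.9511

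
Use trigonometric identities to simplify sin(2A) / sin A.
sin(2A) / sin A = 2 cos A (using Double angle)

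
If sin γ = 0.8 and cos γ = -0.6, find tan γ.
tan γ = sin γ / cos γ = -1.333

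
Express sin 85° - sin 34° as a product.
sin 85° - sin 34° = 2 cos(59.5°) sin(25.5°)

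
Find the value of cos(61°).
cos(61°) = 0.4848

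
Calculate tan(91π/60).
tan(91π/60) = -19.08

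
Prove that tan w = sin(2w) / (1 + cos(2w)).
RHS = 2 sin w cos w / (2cos²w) = sin w/cos w = tan w = LHS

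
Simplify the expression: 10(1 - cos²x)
10(1 - cos²x) = 10(sin²x) (using Pythagorean identity)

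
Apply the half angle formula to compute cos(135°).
cos(135°) = -√((1 + cos 270°)/2) = -√2/2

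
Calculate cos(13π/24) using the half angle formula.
cos(13π/24) = -√((1 + cos 13π/12)/2) = -0.1305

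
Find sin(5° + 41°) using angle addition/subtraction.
sin(5° + 41°) = sin 5° cos 41° + cos 5° sin 41° = 0.7193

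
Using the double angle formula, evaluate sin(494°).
sin(494°) = 2 sin 247° cos 247° = 0.7193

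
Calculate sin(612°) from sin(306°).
sin(612°) = 2 sin 306° cos 306° = -0.9511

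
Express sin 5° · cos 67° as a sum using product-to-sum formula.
sin 5° cos 67° = (1/2)[sin(5°+67°) + sin(5°-67°)]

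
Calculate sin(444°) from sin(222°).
sin(444°) = 2 sin 222° cos 222° = 0.9945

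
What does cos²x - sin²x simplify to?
cos²x - sin²x = cos(2x) (using Double angle)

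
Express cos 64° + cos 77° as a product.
cos 64° + cos 77° = 2 cos(70.5°) cos(-6.5°)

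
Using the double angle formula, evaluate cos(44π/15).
cos(44π/15) = cos²22π/15 - sin²22π/15 = -0.9781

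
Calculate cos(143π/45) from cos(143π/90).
cos(143π/45) = cos²143π/90 - sin²143π/90 = -0.848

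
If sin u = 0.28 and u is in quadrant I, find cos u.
cos u = 0.96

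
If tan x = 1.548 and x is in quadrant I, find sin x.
sin x = 0.84 (using tan²x + 1 = sec²x)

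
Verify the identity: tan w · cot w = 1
LHS = (sin w/cos w) · (cos w/sin w) = 1 = RHS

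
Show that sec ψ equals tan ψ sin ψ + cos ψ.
RHS = sin²ψ/cos ψ + cos ψ = (sin²ψ + cos²ψ)/cos ψ = 1/cos ψ = sec ψ = LHS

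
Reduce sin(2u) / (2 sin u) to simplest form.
sin(2u) / (2 sin u) = cos u (using Double angle)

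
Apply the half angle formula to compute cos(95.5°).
cos(95.5°) = -√((1 + cos 191°)/2) = -0.09585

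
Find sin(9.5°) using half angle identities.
sin(9.5°) = √((1 - cos 19°)/2) = 0.165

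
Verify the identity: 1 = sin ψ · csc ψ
RHS = sin ψ · (1/sin ψ) = 1 = LHS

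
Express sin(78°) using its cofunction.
sin(78°) = cos(90° - 78°) = cos(12°)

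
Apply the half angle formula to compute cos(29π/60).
cos(29π/60) = √((1 + cos 29π/30)/2) = 0.05234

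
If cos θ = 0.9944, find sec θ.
sec θ = 1/cos θ = 1.006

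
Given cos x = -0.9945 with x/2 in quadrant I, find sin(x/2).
sin(x/2) = ±√((1 - cos x)/2); positive since x/2 ∈ QI, so sin(x/2) = 0.9986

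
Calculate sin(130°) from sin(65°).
sin(130°) = 2 sin 65° cos 65° = 0.766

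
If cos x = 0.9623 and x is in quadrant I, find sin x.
sin x = 0.272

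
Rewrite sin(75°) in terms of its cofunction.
sin(75°) = cos(90° - 75°) = cos(15°)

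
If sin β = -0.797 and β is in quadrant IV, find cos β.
cos β = 0.604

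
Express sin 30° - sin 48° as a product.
sin 30° - sin 48° = 2 cos(39°) sin(-9°)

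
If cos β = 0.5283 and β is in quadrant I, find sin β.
sin β = 0.8491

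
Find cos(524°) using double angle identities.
cos(524°) = cos²262° - sin²262° = -0.9613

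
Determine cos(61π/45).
cos(61π/45) = -0.4384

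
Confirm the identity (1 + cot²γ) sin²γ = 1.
LHS = csc²γ · sin²γ = (1/sin²γ) · sin²γ = 1 = RHS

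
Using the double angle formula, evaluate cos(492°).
cos(492°) = cos²246° - sin²246° = -0.6691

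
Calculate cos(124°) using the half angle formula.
cos(124°) = -√((1 + cos 248°)/2) = -0.5592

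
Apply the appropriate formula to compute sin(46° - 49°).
sin(46° - 49°) = sin 46° cos 49° - cos 46° sin 49° = -0.05234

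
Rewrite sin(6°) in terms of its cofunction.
sin(6°) = cos(90° - 6°) = cos(84°)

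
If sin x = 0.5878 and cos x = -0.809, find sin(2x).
sin(2x) = 2 sin x cos x = -0.9511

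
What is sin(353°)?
sin(353°) = -0.1219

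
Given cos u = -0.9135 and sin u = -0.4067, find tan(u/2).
tan(u/2) = sin u / (1 + cos u) = -4.702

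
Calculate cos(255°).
cos(255°) = -(√6-√2)/4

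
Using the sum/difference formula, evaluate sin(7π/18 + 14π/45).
sin(7π/18 + 14π/45) = sin 7π/18 cos 14π/45 + cos 7π/18 sin 14π/45 = 0.809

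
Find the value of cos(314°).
cos(314°) = 0.6947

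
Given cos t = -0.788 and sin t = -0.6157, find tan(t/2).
tan(t/2) = sin t / (1 + cos t) = -2.904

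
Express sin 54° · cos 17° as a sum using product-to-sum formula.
sin 54° cos 17° = (1/2)[sin(54°+17°) + sin(54°-17°)]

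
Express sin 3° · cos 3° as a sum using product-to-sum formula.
sin 3° cos 3° = (1/2)[sin(3°+3°) + sin(3°-3°)]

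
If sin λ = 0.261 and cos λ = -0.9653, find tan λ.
tan λ = sin λ / cos λ = -0.2704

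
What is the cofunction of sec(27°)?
sec(27°) = csc(90° - 27°) = csc(63°)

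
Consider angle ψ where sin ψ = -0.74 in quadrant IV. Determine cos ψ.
cos ψ = √(1 - sin²ψ) = 0.6726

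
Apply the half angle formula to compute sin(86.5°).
sin(86.5°) = √((1 - cos 173°)/2) = 0.9981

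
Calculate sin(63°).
sin(63°) = 0.891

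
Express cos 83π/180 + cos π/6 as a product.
cos 83π/180 + cos π/6 = 2 cos(113π/360) cos(53π/360)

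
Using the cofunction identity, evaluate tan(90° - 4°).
tan(90° - 4°) = cot(4°) = 14.3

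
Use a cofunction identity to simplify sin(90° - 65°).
sin(90° - 65°) = cos(65°)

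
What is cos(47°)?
cos(47°) = 0.682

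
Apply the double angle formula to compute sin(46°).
sin(46°) = 2 sin 23° cos 23° = 0.7193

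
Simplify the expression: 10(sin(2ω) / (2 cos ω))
10(sin(2ω) / (2 cos ω)) = 10(sin ω) (using Double angle)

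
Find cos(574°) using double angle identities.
cos(574°) = cos²287° - sin²287° = -0.829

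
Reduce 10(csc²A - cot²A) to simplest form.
10(csc²A - cot²A) = 10 (using Pythagorean identity)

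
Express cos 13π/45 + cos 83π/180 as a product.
cos 13π/45 + cos 83π/180 = 2 cos(3π/8) cos(-31π/360)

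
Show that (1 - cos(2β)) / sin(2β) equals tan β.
LHS = 2sin²β / (2 sin β cos β) = sin β/cos β = tan β = RHS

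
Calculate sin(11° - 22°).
sin(11° - 22°) = sin 11° cos 22° - cos 11° sin 22° = -0.1908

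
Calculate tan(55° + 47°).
tan(55° + 47°) = (tan 55° + tan 47°)/(1 - tan 55° tan 47°) = -4.705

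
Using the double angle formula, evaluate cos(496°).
cos(496°) = cos²248° - sin²248° = -0.7193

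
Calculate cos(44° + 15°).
cos(44° + 15°) = cos 44° cos 15° - sin 44° sin 15° = 0.515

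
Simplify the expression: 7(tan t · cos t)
7(tan t · cos t) = 7(sin t) (using Quotient identity)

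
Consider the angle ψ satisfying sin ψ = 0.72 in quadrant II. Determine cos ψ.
cos ψ = ±√(1 - sin²ψ) = -0.694 (negative in QII)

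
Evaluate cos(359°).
cos(359°) = 0.9998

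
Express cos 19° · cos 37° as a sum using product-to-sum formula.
cos 19° cos 37° = (1/2)[cos(19°-37°) + cos(19°+37°)]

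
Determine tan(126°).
tan(126°) = -1.376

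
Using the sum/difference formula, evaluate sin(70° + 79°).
sin(70° + 79°) = sin 70° cos 79° + cos 70° sin 79° = 0.515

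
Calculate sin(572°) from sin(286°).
sin(572°) = 2 sin 286° cos 286° = -0.5299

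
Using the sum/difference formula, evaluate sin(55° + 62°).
sin(55° + 62°) = sin 55° cos 62° + cos 55° sin 62° = 0.891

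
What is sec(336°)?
sec(336°) = 1.095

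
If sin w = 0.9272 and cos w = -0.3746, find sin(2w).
sin(2w) = 2 sin w cos w = -0.6947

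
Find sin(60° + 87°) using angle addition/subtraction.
sin(60° + 87°) = sin 60° cos 87° + cos 60° sin 87° = 0.5446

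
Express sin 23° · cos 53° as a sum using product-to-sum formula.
sin 23° cos 53° = (1/2)[sin(23°+53°) + sin(23°-53°)]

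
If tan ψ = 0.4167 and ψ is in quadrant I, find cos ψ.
cos ψ = 0.9231 (using tan²ψ + 1 = sec²ψ)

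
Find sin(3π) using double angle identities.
sin(3π) = 2 sin 3π/2 cos 3π/2 = 0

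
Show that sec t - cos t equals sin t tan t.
LHS = 1/cos t - cos t = (1 - cos²t)/cos t = sin²t/cos t = sin t · (sin t/cos t) = sin t tan t = RHS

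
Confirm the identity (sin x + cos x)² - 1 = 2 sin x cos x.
LHS = sin²x + 2 sin x cos x + cos²x - 1 = (sin²x + cos²x) + 2 sin x cos x - 1 = 1 + 2 sin x cos x - 1 = 2 sin x cos x = RHS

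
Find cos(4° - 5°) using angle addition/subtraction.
cos(4° - 5°) = cos 4° cos 5° + sin 4° sin 5° = 0.9998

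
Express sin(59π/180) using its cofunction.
sin(59π/180) = cos(π/2 - 59π/180) = cos(31π/180)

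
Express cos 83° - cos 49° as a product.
cos 83° - cos 49° = -2 sin(66°) sin(17°)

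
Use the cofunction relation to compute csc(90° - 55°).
csc(90° - 55°) = sec(55°) = 1.743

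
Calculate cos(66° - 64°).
cos(66° - 64°) = cos 66° cos 64° + sin 66° sin 64° = 0.9994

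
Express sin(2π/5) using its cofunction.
sin(2π/5) = cos(π/2 - 2π/5) = cos(π/10)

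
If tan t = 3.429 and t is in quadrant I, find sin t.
sin t = 0.96 (using tan²t + 1 = sec²t)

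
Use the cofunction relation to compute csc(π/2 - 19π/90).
csc(π/2 - 19π/90) = sec(19π/90) = 1.269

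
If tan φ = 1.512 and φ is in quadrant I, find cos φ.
cos φ = 0.5516 (using tan²φ + 1 = sec²φ)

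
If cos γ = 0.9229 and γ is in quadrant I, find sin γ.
sin γ = 0.385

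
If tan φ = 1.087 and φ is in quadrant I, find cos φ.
cos φ = 0.677 (using tan²φ + 1 = sec²φ)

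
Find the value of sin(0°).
sin(0°) = 0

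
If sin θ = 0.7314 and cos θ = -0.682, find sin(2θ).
sin(2θ) = 2 sin θ cos θ = -0.9976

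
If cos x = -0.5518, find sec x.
sec x = 1/cos x = -1.812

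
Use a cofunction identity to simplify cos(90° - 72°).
cos(90° - 72°) = sin(72°)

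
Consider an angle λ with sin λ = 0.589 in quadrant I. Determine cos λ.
cos λ = √(1 - sin²λ) = 0.8081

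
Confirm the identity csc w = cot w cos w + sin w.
RHS = cos²w/sin w + sin w = (cos²w + sin²w)/sin w = 1/sin w = csc w = LHS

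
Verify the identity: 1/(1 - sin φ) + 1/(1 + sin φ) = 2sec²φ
LHS = [(1 + sin φ) + (1 - sin φ)] / [(1 - sin φ)(1 + sin φ)] = 2/(1 - sin²φ) = 2/cos²φ = 2sec²φ = RHS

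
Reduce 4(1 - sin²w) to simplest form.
4(1 - sin²w) = 4(cos²w) (using Pythagorean identity)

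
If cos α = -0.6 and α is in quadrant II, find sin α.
sin α = 0.8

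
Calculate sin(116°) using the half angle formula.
sin(116°) = √((1 - cos 232°)/2) = 0.8988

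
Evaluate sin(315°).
sin(315°) = -√2/2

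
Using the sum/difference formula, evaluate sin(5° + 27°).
sin(5° + 27°) = sin 5° cos 27° + cos 5° sin 27° = 0.5299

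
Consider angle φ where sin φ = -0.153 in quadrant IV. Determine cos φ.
cos φ = √(1 - sin²φ) = 0.9882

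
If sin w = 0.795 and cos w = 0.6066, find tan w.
tan w = sin w / cos w = 1.311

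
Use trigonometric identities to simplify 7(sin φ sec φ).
7(sin φ sec φ) = 7(tan φ) (using Reciprocal + quotient)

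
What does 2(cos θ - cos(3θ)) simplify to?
2(cos θ - cos(3θ)) = 2(2 sin(2θ) sin θ) (using Sum-to-product)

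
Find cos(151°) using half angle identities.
cos(151°) = -√((1 + cos 302°)/2) = -0.8746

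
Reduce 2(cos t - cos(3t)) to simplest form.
2(cos t - cos(3t)) = 2(2 sin(2t) sin t) (using Sum-to-product)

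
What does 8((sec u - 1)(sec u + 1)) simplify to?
8((sec u - 1)(sec u + 1)) = 8(tan²u) (using Diff. of squares)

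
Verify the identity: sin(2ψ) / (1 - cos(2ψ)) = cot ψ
LHS = 2 sin ψ cos ψ / (2sin²ψ) = cos ψ/sin ψ = cot ψ = RHS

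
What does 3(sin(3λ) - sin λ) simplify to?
3(sin(3λ) - sin λ) = 3(2 cos(2λ) sin λ) (using Sum-to-product)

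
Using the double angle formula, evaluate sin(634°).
sin(634°) = 2 sin 317° cos 317° = -0.9976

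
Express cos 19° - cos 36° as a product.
cos 19° - cos 36° = -2 sin(27.5°) sin(-8.5°)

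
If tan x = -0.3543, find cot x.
cot x = 1/tan x = -2.822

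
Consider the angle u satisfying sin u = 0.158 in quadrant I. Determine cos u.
cos u = √(1 - sin²u) = 0.9874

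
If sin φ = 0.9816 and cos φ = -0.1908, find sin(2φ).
sin(2φ) = 2 sin φ cos φ = -0.3746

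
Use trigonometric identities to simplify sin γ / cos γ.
sin γ / cos γ = tan γ (using Quotient identity)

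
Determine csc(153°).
csc(153°) = 2.203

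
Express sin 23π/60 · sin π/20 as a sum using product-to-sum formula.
sin 23π/60 sin π/20 = (1/2)[cos(23π/60-π/20) - cos(23π/60+π/20)]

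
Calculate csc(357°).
csc(357°) = -19.11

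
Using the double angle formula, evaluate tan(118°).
tan(118°) = 2 tan 59° / (1 - tan²59°) = -1.881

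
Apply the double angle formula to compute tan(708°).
tan(708°) = 2 tan 354° / (1 - tan²354°) = -0.2126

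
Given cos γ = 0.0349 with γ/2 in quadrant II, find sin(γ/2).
sin(γ/2) = ±√((1 - cos γ)/2); positive since γ/2 ∈ QII, so sin(γ/2) = 0.6947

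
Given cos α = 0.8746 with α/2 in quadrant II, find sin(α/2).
sin(α/2) = ±√((1 - cos α)/2); positive since α/2 ∈ QII, so sin(α/2) = 0.2504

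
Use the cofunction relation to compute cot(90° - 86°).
cot(90° - 86°) = tan(86°) = 14.3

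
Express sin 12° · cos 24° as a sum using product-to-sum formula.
sin 12° cos 24° = (1/2)[sin(12°+24°) + sin(12°-24°)]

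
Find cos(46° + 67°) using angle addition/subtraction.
cos(46° + 67°) = cos 46° cos 67° - sin 46° sin 67° = -0.3907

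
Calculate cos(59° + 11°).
cos(59° + 11°) = cos 59° cos 11° - sin 59° sin 11° = 0.342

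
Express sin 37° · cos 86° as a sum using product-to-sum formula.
sin 37° cos 86° = (1/2)[sin(37°+86°) + sin(37°-86°)]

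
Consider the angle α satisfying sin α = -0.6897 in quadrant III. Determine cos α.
cos α = ±√(1 - sin²α) = -0.7241 (negative in QIII)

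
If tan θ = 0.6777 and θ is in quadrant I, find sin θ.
sin θ = 0.561 (using tan²θ + 1 = sec²θ)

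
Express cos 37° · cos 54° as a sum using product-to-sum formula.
cos 37° cos 54° = (1/2)[cos(37°-54°) + cos(37°+54°)]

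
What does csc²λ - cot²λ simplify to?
csc²λ - cot²λ = 1 (using Pythagorean identity)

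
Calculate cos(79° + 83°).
cos(79° + 83°) = cos 79° cos 83° - sin 79° sin 83° = -0.9511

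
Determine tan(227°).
tan(227°) = 1.072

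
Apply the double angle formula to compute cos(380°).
cos(380°) = 2cos²190° - 1 = 0.9397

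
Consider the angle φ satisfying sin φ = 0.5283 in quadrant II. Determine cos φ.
cos φ = ±√(1 - sin²φ) = -0.8491 (negative in QII)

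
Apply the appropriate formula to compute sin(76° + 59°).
sin(76° + 59°) = sin 76° cos 59° + cos 76° sin 59° = √2/2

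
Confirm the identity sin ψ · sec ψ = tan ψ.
LHS = sin ψ · (1/cos ψ) = sin ψ/cos ψ = tan ψ = RHS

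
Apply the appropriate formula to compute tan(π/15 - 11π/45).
tan(π/15 - 11π/45) = (tan π/15 - tan 11π/45)/(1 + tan π/15 tan 11π/45) = -0.6249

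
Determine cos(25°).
cos(25°) = 0.9063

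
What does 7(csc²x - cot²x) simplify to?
7(csc²x - cot²x) = 7 (using Pythagorean identity)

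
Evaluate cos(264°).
cos(264°) = -0.1045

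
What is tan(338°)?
tan(338°) = -0.404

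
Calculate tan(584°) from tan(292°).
tan(584°) = 2 tan 292° / (1 - tan²292°) = 0.9657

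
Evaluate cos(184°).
cos(184°) = -0.9976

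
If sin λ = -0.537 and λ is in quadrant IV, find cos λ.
cos λ = 0.8436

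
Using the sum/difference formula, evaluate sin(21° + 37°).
sin(21° + 37°) = sin 21° cos 37° + cos 21° sin 37° = 0.848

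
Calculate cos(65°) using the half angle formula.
cos(65°) = √((1 + cos 130°)/2) = 0.4226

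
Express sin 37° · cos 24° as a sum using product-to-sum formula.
sin 37° cos 24° = (1/2)[sin(37°+24°) + sin(37°-24°)]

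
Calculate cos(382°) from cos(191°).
cos(382°) = cos²191° - sin²191° = 0.9272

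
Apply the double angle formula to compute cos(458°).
cos(458°) = 1 - 2sin²229° = -0.1392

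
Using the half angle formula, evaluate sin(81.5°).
sin(81.5°) = √((1 - cos 163°)/2) = 0.989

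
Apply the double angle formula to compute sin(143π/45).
sin(143π/45) = 2 sin 143π/90 cos 143π/90 = -0.5299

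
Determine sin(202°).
sin(202°) = -0.3746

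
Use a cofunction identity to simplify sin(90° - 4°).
sin(90° - 4°) = cos(4°)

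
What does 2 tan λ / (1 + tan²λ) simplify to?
2 tan λ / (1 + tan²λ) = sin(2λ) (using Double angle)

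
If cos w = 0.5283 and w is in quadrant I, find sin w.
sin w = 0.8491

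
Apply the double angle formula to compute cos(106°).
cos(106°) = cos²53° - sin²53° = -0.2756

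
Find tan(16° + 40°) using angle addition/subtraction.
tan(16° + 40°) = (tan 16° + tan 40°)/(1 - tan 16° tan 40°) = 1.483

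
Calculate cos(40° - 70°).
cos(40° - 70°) = cos 40° cos 70° + sin 40° sin 70° = √3/2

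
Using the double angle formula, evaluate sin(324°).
sin(324°) = 2 sin 162° cos 162° = -0.5878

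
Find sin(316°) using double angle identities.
sin(316°) = 2 sin 158° cos 158° = -0.6947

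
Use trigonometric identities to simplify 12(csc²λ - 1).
12(csc²λ - 1) = 12(cot²λ) (using Pythagorean identity)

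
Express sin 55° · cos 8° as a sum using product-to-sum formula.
sin 55° cos 8° = (1/2)[sin(55°+8°) + sin(55°-8°)]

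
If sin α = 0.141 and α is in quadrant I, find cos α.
cos α = 0.99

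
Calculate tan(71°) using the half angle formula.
tan(71°) = sin 142° / (1 + cos 142°) = 2.904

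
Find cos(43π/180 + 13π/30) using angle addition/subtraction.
cos(43π/180 + 13π/30) = cos 43π/180 cos 13π/30 - sin 43π/180 sin 13π/30 = -0.515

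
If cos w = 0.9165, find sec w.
sec w = 1/cos w = 1.091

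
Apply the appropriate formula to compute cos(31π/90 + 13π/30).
cos(31π/90 + 13π/30) = cos 31π/90 cos 13π/30 - sin 31π/90 sin 13π/30 = -0.766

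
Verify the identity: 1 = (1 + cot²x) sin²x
RHS = csc²x · sin²x = (1/sin²x) · sin²x = 1 = LHS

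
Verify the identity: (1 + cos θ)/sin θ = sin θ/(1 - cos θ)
RHS = sin θ(1 + cos θ) / ((1 - cos θ)(1 + cos θ)) = sin θ(1 + cos θ) / (1 - cos²θ) = sin θ(1 + cos θ) / sin²θ = (1 + cos θ)/sin θ = LHS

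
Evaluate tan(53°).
tan(53°) = 1.327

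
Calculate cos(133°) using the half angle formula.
cos(133°) = -√((1 + cos 266°)/2) = -0.682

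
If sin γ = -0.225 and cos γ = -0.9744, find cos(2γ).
cos(2γ) = cos²γ - sin²γ = 0.8988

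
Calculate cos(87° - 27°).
cos(87° - 27°) = cos 87° cos 27° + sin 87° sin 27° = 1/2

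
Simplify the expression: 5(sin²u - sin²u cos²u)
5(sin²u - sin²u cos²u) = 5(sin⁴u) (using Factoring)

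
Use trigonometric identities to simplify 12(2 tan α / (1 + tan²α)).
12(2 tan α / (1 + tan²α)) = 12(sin(2α)) (using Double angle)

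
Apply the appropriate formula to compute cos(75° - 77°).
cos(75° - 77°) = cos 75° cos 77° + sin 75° sin 77° = 0.9994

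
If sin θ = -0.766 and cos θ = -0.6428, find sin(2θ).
sin(2θ) = 2 sin θ cos θ = 0.9848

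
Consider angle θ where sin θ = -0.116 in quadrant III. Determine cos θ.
cos θ = ±√(1 - sin²θ) = -0.9932 (negative in QIII)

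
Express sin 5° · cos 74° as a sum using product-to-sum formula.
sin 5° cos 74° = (1/2)[sin(5°+74°) + sin(5°-74°)]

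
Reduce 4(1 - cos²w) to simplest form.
4(1 - cos²w) = 4(sin²w) (using Pythagorean identity)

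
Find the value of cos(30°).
cos(30°) = √3/2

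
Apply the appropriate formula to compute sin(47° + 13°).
sin(47° + 13°) = sin 47° cos 13° + cos 47° sin 13° = √3/2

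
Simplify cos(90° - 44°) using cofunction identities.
cos(90° - 44°) = sin(44°)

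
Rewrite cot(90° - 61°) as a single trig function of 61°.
cot(90° - 61°) = tan(61°)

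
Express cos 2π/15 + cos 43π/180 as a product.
cos 2π/15 + cos 43π/180 = 2 cos(67π/360) cos(-19π/360)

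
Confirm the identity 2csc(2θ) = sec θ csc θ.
LHS = 2/sin(2θ) = 2/(2 sin θ cos θ) = 1/(sin θ cos θ) = (1/cos θ)(1/sin θ) = sec θ csc θ = RHS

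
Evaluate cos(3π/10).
cos(3π/10) = 0.5878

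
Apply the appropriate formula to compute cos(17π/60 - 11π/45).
cos(17π/60 - 11π/45) = cos 17π/60 cos 11π/45 + sin 17π/60 sin 11π/45 = 0.9925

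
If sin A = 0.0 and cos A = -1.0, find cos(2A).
cos(2A) = cos²A - sin²A = 1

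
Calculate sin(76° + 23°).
sin(76° + 23°) = sin 76° cos 23° + cos 76° sin 23° = 0.9877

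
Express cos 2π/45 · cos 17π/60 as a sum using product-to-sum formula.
cos 2π/45 cos 17π/60 = (1/2)[cos(2π/45-17π/60) + cos(2π/45+17π/60)]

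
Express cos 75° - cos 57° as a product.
cos 75° - cos 57° = -2 sin(66°) sin(9°)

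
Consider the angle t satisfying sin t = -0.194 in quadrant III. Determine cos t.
cos t = ±√(1 - sin²t) = -0.981 (negative in QIII)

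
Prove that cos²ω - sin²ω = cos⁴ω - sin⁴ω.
RHS = (cos²ω - sin²ω)(cos²ω + sin²ω) = (cos²ω - sin²ω) · 1 = cos²ω - sin²ω = LHS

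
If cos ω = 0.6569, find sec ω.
sec ω = 1/cos ω = 1.522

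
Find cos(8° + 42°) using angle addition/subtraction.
cos(8° + 42°) = cos 8° cos 42° - sin 8° sin 42° = 0.6428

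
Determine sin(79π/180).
sin(79π/180) = 0.9816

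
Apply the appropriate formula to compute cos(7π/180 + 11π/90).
cos(7π/180 + 11π/90) = cos 7π/180 cos 11π/90 - sin 7π/180 sin 11π/90 = 0.8746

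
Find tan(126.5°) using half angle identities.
tan(126.5°) = sin 253° / (1 + cos 253°) = -1.351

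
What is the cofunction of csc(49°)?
csc(49°) = sec(90° - 49°) = sec(41°)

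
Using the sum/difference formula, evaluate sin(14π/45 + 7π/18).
sin(14π/45 + 7π/18) = sin 14π/45 cos 7π/18 + cos 14π/45 sin 7π/18 = 0.809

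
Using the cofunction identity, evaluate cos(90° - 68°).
cos(90° - 68°) = sin(68°) = 0.9272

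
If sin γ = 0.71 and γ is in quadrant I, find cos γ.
cos γ = 0.7042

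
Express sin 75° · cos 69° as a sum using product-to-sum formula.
sin 75° cos 69° = (1/2)[sin(75°+69°) + sin(75°-69°)]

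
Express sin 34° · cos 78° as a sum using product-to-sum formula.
sin 34° cos 78° = (1/2)[sin(34°+78°) + sin(34°-78°)]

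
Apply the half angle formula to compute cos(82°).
cos(82°) = √((1 + cos 164°)/2) = 0.1392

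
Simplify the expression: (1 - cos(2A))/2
(1 - cos(2A))/2 = sin²A (using Power reduction)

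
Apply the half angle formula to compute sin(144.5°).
sin(144.5°) = √((1 - cos 289°)/2) = 0.5807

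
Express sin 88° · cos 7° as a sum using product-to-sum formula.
sin 88° cos 7° = (1/2)[sin(88°+7°) + sin(88°-7°)]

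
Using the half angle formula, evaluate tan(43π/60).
tan(43π/60) = sin 43π/30 / (1 + cos 43π/30) = -1.235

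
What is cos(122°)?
cos(122°) = -0.5299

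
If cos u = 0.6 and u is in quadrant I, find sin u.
sin u = 0.8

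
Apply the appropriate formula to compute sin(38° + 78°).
sin(38° + 78°) = sin 38° cos 78° + cos 38° sin 78° = 0.8988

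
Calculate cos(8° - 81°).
cos(8° - 81°) = cos 8° cos 81° + sin 8° sin 81° = 0.2924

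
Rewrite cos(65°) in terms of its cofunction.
cos(65°) = sin(90° - 65°) = sin(25°)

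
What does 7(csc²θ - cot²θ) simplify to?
7(csc²θ - cot²θ) = 7 (using Pythagorean identity)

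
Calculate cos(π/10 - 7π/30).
cos(π/10 - 7π/30) = cos π/10 cos 7π/30 + sin π/10 sin 7π/30 = 0.9135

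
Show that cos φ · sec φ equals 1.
LHS = cos φ · (1/cos φ) = 1 = RHS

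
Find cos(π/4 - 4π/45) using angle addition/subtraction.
cos(π/4 - 4π/45) = cos π/4 cos 4π/45 + sin π/4 sin 4π/45 = 0.8746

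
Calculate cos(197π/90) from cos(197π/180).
cos(197π/90) = cos²197π/180 - sin²197π/180 = 0.829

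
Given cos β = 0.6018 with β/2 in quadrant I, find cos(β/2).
cos(β/2) = ±√((1 + cos β)/2); positive since β/2 ∈ QI, so cos(β/2) = 0.8949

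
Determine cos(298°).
cos(298°) = 0.4695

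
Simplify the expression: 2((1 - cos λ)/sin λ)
2((1 - cos λ)/sin λ) = 2(tan(λ/2)) (using Half angle)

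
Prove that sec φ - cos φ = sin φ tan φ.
LHS = 1/cos φ - cos φ = (1 - cos²φ)/cos φ = sin²φ/cos φ = sin φ · (sin φ/cos φ) = sin φ tan φ = RHS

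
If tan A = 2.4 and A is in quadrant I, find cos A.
cos A = 0.3846 (using tan²A + 1 = sec²A)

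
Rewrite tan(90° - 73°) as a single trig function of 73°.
tan(90° - 73°) = cot(73°)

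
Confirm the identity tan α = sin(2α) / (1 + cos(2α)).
RHS = 2 sin α cos α / (2cos²α) = sin α/cos α = tan α = LHS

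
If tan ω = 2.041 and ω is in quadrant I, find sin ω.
sin ω = 0.898 (using tan²ω + 1 = sec²ω)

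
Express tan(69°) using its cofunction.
tan(69°) = cot(90° - 69°) = cot(21°)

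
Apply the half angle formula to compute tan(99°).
tan(99°) = sin 198° / (1 + cos 198°) = -6.314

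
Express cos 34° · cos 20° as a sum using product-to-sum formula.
cos 34° cos 20° = (1/2)[cos(34°-20°) + cos(34°+20°)]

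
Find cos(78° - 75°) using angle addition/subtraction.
cos(78° - 75°) = cos 78° cos 75° + sin 78° sin 75° = 0.9986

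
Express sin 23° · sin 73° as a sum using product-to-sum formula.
sin 23° sin 73° = (1/2)[cos(23°-73°) - cos(23°+73°)]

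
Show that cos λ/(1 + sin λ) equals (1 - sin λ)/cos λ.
RHS = (1 - sin λ)(1 + sin λ) / (cos λ(1 + sin λ)) = (1 - sin²λ) / (cos λ(1 + sin λ)) = cos²λ / (cos λ(1 + sin λ)) = cos λ/(1 + sin λ) = LHS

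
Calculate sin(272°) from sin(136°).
sin(272°) = 2 sin 136° cos 136° = -0.9994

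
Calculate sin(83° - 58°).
sin(83° - 58°) = sin 83° cos 58° - cos 83° sin 58° = 0.4226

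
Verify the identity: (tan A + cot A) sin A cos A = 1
LHS = (sin A/cos A + cos A/sin A) sin A cos A = ((sin²A + cos²A)/(sin A cos A)) · sin A cos A = sin²A + cos²A = 1 = RHS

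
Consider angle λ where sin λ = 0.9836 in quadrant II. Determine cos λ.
cos λ = ±√(1 - sin²λ) = -0.1804 (negative in QII)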